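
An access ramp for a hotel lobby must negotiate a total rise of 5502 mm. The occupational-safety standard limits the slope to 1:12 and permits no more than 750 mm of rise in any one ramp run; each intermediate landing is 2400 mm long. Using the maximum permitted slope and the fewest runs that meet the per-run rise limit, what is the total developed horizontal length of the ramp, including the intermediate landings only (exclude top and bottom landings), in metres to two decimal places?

82.82 m

5502 / 750 = 7.34, so 8 ramp runs are needed. That means 7 intermediate landings.
Ramp run (horizontal) at 1:12: 5502 × 12 = 66024 mm.
7 intermediate landings contribute 7 × 2400 = 16800 mm.
Developed length = 66024 + 16800 = 82824 mm.
= 82.82 m.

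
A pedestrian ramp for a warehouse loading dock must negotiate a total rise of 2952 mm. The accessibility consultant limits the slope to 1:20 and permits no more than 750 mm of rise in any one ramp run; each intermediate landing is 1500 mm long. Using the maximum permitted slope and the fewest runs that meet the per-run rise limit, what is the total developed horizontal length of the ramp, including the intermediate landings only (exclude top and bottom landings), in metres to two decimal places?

63.54 m

2952 / 750 = 3.936 → round up to 4 ramp runs. That means 3 intermediate landings.
Ramp run (horizontal) at 1:20: 2952 × 20 = 59040 mm.
Intermediate landings: 3 × 1500 = 4500 mm.
Total developed length = 59040 + 4500 = 63540 mm.
= 63.54 m.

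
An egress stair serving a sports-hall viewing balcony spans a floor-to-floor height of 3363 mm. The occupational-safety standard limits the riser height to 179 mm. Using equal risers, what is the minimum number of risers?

3363 / 179 = 18.788 → round up to 19 risers.

19 risers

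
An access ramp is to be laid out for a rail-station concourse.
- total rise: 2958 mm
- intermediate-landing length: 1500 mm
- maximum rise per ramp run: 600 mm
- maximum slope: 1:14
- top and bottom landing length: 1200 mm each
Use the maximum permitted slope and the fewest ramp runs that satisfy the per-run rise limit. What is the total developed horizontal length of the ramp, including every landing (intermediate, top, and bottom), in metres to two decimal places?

2958 / 600 = 4.930 → round up to 5 ramp runs. That means 4 intermediate landings.
Horizontal run for 2958 mm of rise at 1:14 is 2958 × 14 = 41412 mm.
4 intermediate landings contribute 4 × 1500 = 6000 mm.
Top and bottom landings: 2 × 1200 = 2400 mm.
Total = 41412 + 6000 + 2400 = 49812 mm.
= 49.81 m.

49.81 m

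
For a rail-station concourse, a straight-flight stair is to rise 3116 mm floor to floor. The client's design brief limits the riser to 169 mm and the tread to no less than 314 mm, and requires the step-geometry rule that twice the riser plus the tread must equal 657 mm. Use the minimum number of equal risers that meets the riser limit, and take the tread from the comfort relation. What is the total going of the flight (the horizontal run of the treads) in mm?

5922 mm

3116 / 169 = 18.438 → round up to 19 risers.
Each riser is 3116/19 = 164 mm (≤ 169 mm).
From 2R + T = 657: T = 657 − 328 = 329 mm.
Treads = 19 − 1 = 18; going = 18 × 329 = 5922 mm.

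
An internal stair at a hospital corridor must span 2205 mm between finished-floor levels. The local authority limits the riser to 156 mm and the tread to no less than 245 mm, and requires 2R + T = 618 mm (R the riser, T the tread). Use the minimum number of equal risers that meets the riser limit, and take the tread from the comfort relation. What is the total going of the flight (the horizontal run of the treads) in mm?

⌈2205/156⌉ = 15 risers.
R = 2205 ÷ 15 = 147 mm.
From 2R + T = 618: T = 618 − 294 = 324 mm.
Going = (15 − 1) × 324 = 4536 mm.

4536 mm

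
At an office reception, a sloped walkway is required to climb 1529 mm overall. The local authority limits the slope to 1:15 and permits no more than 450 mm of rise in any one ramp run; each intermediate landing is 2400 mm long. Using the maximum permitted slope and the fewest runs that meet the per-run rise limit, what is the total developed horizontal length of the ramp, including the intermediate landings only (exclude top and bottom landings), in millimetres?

1529 / 450 = 3.40, so 4 ramp runs are needed. That means 3 intermediate landings.
Ramp run (horizontal) at 1:15: 1529 × 15 = 22935 mm.
Intermediate landings: 3 × 2400 = 7200 mm.
Total developed length = 22935 + 7200 = 30135 mm.

30135 mm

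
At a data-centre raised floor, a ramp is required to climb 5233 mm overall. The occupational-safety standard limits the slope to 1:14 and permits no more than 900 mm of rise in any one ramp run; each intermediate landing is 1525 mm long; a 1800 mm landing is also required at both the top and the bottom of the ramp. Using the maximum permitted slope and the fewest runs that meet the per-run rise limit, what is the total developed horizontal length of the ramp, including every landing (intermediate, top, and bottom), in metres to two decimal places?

⌈5233/900⌉ = 6 ramp runs. That means 5 intermediate landings.
Horizontal run for 5233 mm of rise at 1:14 is 5233 × 14 = 73262 mm.
Intermediate landings: 5 × 1525 = 7625 mm.
Top and bottom landings: 2 × 1800 = 3600 mm.
Total = 73262 + 7625 + 3600 = 84487 mm.
= 84.49 m.

84.49 m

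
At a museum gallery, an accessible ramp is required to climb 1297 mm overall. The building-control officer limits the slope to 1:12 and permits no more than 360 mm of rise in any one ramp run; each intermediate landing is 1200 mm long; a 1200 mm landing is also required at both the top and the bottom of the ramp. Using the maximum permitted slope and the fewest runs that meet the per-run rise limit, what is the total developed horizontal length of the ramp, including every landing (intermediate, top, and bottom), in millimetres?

21564 mm

⌈1297/360⌉ = 4 ramp runs. That means 3 intermediate landings.
Horizontal run for 1297 mm of rise at 1:12 is 1297 × 12 = 15564 mm.
3 intermediate landings contribute 3 × 1200 = 3600 mm.
Top and bottom landings: 2 × 1200 = 2400 mm.
Total = 15564 + 3600 + 2400 = 21564 mm.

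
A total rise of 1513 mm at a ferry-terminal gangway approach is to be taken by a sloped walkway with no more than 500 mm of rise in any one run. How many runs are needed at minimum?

4 runs

1513 / 500 = 3.03, so 4 ramp runs are needed.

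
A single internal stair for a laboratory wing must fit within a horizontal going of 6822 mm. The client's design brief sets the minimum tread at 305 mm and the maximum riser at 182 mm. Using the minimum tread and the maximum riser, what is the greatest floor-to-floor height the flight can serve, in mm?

Treads that fit: ⌊6822 / 305⌋ = 22.
Risers = treads + 1 = 23.
Maximum height = 23 × 182 = 4186 mm.

4186 mm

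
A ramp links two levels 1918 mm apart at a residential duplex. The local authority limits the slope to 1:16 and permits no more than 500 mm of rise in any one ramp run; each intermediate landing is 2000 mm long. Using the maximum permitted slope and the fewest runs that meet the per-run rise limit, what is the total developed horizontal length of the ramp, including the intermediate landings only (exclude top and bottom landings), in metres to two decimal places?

1918 / 500 = 3.84, so 4 ramp runs are needed. That means 3 intermediate landings.
Ramp run (horizontal) at 1:16: 1918 × 16 = 30688 mm.
3 intermediate landings contribute 3 × 2000 = 6000 mm.
Developed length = 30688 + 6000 = 36688 mm.
= 36.69 m.

36.69 m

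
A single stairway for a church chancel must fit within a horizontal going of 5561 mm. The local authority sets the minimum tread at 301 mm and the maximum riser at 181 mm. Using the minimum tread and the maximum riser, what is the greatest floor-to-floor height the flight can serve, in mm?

5561 / 301 = 18.48, so 18 treads fit.
Risers = treads + 1 = 19.
Maximum height = 19 × 181 = 3439 mm.

3439 mm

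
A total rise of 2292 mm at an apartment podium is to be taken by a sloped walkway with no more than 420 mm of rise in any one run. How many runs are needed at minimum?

2292 / 420 = 5.46, so 6 ramp runs are needed.

6 runs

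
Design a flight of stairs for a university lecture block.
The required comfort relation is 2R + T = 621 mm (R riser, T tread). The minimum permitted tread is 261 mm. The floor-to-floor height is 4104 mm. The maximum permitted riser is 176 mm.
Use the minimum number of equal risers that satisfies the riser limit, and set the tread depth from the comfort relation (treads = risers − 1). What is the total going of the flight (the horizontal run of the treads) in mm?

6417 mm

At most 176 each: 4104/176 = 23.32, giving 24 risers.
R = 4104 ÷ 24 = 171 mm.
T = 621 − 2·171 = 279 mm, which satisfies the 261 mm minimum.
Going = (24 − 1) × 279 = 6417 mm.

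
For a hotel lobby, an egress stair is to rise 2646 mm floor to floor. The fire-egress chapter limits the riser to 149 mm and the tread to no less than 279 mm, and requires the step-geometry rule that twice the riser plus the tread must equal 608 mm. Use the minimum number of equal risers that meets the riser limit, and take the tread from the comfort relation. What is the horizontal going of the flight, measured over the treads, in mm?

2646 / 149 = 17.758 → round up to 18 risers.
Each riser is 2646/18 = 147 mm (≤ 149 mm).
From 2R + T = 608: T = 608 − 294 = 314 mm.
18 risers give 17 treads; going = 17 × 314 = 5338 mm.

5338 mm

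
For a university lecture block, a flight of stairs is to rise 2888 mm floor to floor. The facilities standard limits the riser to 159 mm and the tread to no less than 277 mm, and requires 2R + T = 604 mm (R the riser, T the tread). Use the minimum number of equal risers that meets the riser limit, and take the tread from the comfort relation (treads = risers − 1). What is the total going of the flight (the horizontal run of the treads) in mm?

⌈2888/159⌉ = 19 risers.
Riser R = 2888 / 19 = 152 mm, within the 159 mm limit.
T = 604 − 2·152 = 300 mm, which satisfies the 277 mm minimum.
Going = (19 − 1) × 300 = 5400 mm.

5400 mm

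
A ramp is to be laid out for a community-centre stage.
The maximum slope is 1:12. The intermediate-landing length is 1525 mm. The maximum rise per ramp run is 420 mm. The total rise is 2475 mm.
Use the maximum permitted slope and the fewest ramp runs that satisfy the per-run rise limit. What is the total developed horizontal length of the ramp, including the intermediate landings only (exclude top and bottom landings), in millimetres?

2475 / 420 = 5.89, so 6 ramp runs are needed. That means 5 intermediate landings.
Horizontal run for 2475 mm of rise at 1:12 is 2475 × 12 = 29700 mm.
Intermediate landings: 5 × 1525 = 7625 mm.
Developed length = 29700 + 7625 = 37325 mm.

37325 mm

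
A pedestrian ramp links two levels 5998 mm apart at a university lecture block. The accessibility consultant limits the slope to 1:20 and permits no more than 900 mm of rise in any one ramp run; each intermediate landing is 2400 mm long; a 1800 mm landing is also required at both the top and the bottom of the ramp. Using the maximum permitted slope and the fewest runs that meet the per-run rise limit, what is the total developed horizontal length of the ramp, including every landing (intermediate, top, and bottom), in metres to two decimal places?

5998 / 900 = 6.664 → round up to 7 ramp runs. That means 6 intermediate landings.
Ramp run (horizontal) at 1:20: 5998 × 20 = 119960 mm.
Intermediate landings: 6 × 2400 = 14400 mm.
Top and bottom landings: 2 × 1800 = 3600 mm.
Total = 119960 + 14400 + 3600 = 137960 mm.
= 137.96 m.

137.96 m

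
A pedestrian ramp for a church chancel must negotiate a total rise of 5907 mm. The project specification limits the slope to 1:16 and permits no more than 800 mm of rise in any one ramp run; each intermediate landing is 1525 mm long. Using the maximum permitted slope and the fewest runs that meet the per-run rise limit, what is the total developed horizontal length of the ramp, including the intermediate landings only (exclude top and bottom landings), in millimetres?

105187 mm

At most 800 each: 5907/800 = 7.38, giving 8 ramp runs. That means 7 intermediate landings.
Horizontal run for 5907 mm of rise at 1:16 is 5907 × 16 = 94512 mm.
7 intermediate landings contribute 7 × 1525 = 10675 mm.
Developed length = 94512 + 10675 = 105187 mm.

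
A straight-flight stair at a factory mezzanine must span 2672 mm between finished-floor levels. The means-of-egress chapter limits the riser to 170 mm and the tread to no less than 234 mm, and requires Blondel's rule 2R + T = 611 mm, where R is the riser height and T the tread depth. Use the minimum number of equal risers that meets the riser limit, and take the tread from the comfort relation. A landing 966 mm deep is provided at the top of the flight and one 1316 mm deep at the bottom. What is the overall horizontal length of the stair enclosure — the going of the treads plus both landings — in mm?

6437 mm

2672 / 170 = 15.72, so 16 risers are needed.
R = 2672 ÷ 16 = 167 mm.
T = 611 − 2·167 = 277 mm, which satisfies the 234 mm minimum.
16 risers give 15 treads; going = 15 × 277 = 4155 mm.
Enclosure = 4155 + 966 + 1316 = 6437 mm.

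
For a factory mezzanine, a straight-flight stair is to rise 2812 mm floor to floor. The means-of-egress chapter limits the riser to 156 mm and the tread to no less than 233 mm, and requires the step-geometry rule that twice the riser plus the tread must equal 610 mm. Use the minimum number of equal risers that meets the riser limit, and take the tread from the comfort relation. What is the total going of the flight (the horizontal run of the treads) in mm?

⌈2812/156⌉ = 19 risers.
Each riser is 2812/19 = 148 mm (≤ 156 mm).
Tread T = 610 − 2 × 148 = 314 mm (≥ 233 mm).
Going = (19 − 1) × 314 = 5652 mm.

5652 mm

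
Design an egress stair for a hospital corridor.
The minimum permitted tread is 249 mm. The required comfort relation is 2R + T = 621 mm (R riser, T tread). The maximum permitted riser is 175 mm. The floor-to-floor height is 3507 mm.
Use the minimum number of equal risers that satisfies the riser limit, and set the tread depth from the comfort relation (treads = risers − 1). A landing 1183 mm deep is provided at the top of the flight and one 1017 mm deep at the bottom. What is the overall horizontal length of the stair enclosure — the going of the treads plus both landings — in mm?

At most 175 each: 3507/175 = 20.04, giving 21 risers.
Riser R = 3507 / 21 = 167 mm, within the 175 mm limit.
T = 621 − 2·167 = 287 mm, which satisfies the 249 mm minimum.
Going = (21 − 1) × 287 = 5740 mm.
Add landings: 5740 + 1183 + 1017 = 7940 mm.

7940 mm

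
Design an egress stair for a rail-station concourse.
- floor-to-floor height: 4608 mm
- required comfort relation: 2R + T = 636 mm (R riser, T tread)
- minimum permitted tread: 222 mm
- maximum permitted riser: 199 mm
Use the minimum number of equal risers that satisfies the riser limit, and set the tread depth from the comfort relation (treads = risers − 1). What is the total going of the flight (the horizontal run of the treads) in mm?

5796 mm

4608 / 199 = 23.156 → round up to 24 risers.
R = 4608 ÷ 24 = 192 mm.
Tread T = 636 − 2 × 192 = 252 mm (≥ 222 mm).
Going = (24 − 1) × 252 = 5796 mm.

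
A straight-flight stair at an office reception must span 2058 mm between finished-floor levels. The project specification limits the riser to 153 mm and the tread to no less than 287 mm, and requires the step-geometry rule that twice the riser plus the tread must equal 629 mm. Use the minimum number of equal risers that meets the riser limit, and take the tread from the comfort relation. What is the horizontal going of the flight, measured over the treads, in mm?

At most 153 each: 2058/153 = 13.45, giving 14 risers.
Riser R = 2058 / 14 = 147 mm, within the 153 mm limit.
From 2R + T = 629: T = 629 − 294 = 335 mm.
14 risers give 13 treads; going = 13 × 335 = 4355 mm.

4355 mm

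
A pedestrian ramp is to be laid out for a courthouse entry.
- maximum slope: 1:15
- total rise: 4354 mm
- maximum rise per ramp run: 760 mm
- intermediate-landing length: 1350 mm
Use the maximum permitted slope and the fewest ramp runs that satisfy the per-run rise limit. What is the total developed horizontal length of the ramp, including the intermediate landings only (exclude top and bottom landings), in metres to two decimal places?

72.06 m

4354 / 760 = 5.729 → round up to 6 ramp runs. That means 5 intermediate landings.
Horizontal run for 4354 mm of rise at 1:15 is 4354 × 15 = 65310 mm.
Intermediate landings: 5 × 1350 = 6750 mm.
Developed length = 65310 + 6750 = 72060 mm.
= 72.06 m.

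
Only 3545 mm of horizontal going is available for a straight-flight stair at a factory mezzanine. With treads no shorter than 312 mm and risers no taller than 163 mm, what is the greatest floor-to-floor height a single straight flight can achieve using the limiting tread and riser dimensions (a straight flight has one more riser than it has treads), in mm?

Treads that fit: ⌊3545 / 312⌋ = 11.
Risers = treads + 1 = 12.
Maximum height = 12 × 163 = 1956 mm.

1956 mm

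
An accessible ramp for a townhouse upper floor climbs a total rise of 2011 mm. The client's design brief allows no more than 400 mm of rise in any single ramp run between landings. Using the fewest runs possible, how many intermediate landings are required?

At most 400 each: 2011/400 = 5.03, giving 6 ramp runs.
6 runs are separated by 5 intermediate landings.

5 intermediate landings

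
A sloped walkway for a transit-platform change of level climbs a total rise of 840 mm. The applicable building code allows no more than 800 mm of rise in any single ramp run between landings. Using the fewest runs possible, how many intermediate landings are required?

1 intermediate landings

⌈840/800⌉ = 2 ramp runs.
2 runs are separated by 1 intermediate landings.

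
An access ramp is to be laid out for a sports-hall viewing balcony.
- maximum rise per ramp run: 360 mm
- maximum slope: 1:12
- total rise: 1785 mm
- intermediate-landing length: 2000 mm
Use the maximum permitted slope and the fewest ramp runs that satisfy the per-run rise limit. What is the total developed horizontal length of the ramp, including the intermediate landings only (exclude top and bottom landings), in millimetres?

1785 / 360 = 4.96, so 5 ramp runs are needed. That means 4 intermediate landings.
Ramp run (horizontal) at 1:12: 1785 × 12 = 21420 mm.
Intermediate landings: 4 × 2000 = 8000 mm.
Developed length = 21420 + 8000 = 29420 mm.

29420 mm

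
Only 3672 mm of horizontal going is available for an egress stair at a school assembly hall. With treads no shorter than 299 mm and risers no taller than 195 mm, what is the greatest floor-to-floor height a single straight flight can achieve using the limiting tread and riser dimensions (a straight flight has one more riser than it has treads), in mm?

Treads that fit: ⌊3672 / 299⌋ = 12.
Risers = treads + 1 = 13.
Maximum height = 13 × 195 = 2535 mm.

2535 mm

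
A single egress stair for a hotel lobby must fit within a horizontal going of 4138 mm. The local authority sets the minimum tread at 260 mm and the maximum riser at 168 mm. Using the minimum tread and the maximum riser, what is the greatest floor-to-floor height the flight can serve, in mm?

Treads that fit: ⌊4138 / 260⌋ = 15.
Risers = treads + 1 = 16.
Maximum height = 16 × 168 = 2688 mm.

2688 mm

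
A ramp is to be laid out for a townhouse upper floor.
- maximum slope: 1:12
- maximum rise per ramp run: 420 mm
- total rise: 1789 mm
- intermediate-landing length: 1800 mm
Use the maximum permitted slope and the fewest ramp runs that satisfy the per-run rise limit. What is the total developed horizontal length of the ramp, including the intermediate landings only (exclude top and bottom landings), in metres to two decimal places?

1789 / 420 = 4.26, so 5 ramp runs are needed. That means 4 intermediate landings.
Ramp run (horizontal) at 1:12: 1789 × 12 = 21468 mm.
4 intermediate landings contribute 4 × 1800 = 7200 mm.
Developed length = 21468 + 7200 = 28668 mm.
= 28.67 m.

28.67 m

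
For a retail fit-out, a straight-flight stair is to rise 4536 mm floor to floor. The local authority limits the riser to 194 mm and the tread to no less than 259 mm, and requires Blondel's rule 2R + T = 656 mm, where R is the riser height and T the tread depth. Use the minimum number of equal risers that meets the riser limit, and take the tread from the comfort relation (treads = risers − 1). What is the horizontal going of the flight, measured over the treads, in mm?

6394 mm

⌈4536/194⌉ = 24 risers.
Each riser is 4536/24 = 189 mm (≤ 194 mm).
Tread T = 656 − 2 × 189 = 278 mm (≥ 259 mm).
Treads = 24 − 1 = 23; going = 23 × 278 = 6394 mm.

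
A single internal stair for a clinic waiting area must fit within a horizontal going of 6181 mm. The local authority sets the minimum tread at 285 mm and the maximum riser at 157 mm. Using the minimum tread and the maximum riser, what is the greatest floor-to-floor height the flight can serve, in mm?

3454 mm

6181 / 285 = 21.69, so 21 treads fit.
Risers = treads + 1 = 22.
Maximum height = 22 × 157 = 3454 mm.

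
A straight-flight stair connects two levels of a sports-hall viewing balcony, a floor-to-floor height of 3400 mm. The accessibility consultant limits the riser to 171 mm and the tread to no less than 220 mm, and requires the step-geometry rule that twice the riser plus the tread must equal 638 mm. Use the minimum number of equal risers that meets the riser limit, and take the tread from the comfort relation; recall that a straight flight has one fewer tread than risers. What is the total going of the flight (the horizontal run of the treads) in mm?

3400 / 171 = 19.88, so 20 risers are needed.
R = 3400 ÷ 20 = 170 mm.
Tread T = 638 − 2 × 170 = 298 mm (≥ 220 mm).
Treads = 20 − 1 = 19; going = 19 × 298 = 5662 mm.

5662 mm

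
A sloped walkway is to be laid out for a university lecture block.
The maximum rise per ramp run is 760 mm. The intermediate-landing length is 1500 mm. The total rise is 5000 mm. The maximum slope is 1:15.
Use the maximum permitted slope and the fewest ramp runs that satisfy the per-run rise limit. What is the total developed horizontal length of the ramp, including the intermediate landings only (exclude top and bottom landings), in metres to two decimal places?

84.00 m

⌈5000/760⌉ = 7 ramp runs. That means 6 intermediate landings.
Horizontal run for 5000 mm of rise at 1:15 is 5000 × 15 = 75000 mm.
Intermediate landings: 6 × 1500 = 9000 mm.
Total developed length = 75000 + 9000 = 84000 mm.
= 84.00 m.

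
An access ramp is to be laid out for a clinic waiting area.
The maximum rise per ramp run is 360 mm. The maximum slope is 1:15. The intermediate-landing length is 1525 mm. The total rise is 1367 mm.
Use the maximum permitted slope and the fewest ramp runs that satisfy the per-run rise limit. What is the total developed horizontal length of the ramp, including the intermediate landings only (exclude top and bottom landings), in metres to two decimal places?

1367 / 360 = 3.797 → round up to 4 ramp runs. That means 3 intermediate landings.
Horizontal run for 1367 mm of rise at 1:15 is 1367 × 15 = 20505 mm.
Intermediate landings: 3 × 1525 = 4575 mm.
Developed length = 20505 + 4575 = 25080 mm.
= 25.08 m.

25.08 m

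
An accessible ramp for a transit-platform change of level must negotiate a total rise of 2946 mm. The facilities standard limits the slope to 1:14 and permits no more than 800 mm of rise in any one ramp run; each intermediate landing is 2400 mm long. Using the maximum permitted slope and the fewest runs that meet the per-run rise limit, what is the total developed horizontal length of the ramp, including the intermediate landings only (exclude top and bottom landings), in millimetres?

48444 mm

2946 / 800 = 3.683 → round up to 4 ramp runs. That means 3 intermediate landings.
Ramp run (horizontal) at 1:14: 2946 × 14 = 41244 mm.
3 intermediate landings contribute 3 × 2400 = 7200 mm.
Developed length = 41244 + 7200 = 48444 mm.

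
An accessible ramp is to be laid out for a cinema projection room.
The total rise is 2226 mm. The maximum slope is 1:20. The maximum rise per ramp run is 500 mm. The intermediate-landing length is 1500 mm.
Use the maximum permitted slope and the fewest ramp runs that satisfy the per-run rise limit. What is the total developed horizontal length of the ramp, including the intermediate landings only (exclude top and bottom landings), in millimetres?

⌈2226/500⌉ = 5 ramp runs. That means 4 intermediate landings.
Ramp run (horizontal) at 1:20: 2226 × 20 = 44520 mm.
4 intermediate landings contribute 4 × 1500 = 6000 mm.
Total developed length = 44520 + 6000 = 50520 mm.

50520 mm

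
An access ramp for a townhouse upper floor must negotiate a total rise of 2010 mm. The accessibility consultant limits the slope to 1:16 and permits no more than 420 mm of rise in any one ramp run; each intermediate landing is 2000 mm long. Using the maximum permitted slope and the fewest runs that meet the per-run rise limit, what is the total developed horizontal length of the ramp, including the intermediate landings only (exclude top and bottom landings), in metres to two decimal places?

40.16 m

At most 420 each: 2010/420 = 4.79, giving 5 ramp runs. That means 4 intermediate landings.
Horizontal run for 2010 mm of rise at 1:16 is 2010 × 16 = 32160 mm.
4 intermediate landings contribute 4 × 2000 = 8000 mm.
Total developed length = 32160 + 8000 = 40160 mm.
= 40.16 m.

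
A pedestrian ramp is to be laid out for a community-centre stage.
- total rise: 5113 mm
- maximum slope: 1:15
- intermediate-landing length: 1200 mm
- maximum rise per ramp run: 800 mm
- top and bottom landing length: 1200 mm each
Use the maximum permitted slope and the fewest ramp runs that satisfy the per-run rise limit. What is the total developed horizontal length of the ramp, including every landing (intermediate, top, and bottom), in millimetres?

86295 mm

⌈5113/800⌉ = 7 ramp runs. That means 6 intermediate landings.
Ramp run (horizontal) at 1:15: 5113 × 15 = 76695 mm.
Intermediate landings: 6 × 1200 = 7200 mm.
Top and bottom landings: 2 × 1200 = 2400 mm.
Total = 76695 + 7200 + 2400 = 86295 mm.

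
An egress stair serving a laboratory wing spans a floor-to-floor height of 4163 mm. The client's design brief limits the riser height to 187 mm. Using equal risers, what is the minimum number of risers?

⌈4163/187⌉ = 23 risers.

23 risers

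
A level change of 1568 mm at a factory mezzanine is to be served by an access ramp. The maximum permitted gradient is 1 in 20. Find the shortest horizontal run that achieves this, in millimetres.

31360 mm

Run = rise × 20 = 1568 × 20 = 31360 mm.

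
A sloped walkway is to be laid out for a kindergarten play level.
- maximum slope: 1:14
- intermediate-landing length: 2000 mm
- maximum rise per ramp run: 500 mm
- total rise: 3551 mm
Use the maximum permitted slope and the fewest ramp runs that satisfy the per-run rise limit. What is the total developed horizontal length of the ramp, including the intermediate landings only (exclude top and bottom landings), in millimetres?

63714 mm

At most 500 each: 3551/500 = 7.10, giving 8 ramp runs. That means 7 intermediate landings.
Horizontal run for 3551 mm of rise at 1:14 is 3551 × 14 = 49714 mm.
7 intermediate landings contribute 7 × 2000 = 14000 mm.
Total developed length = 49714 + 14000 = 63714 mm.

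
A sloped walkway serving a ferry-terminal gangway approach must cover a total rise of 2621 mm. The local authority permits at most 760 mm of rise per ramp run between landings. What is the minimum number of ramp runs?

4 runs

2621 / 760 = 3.449 → round up to 4 ramp runs.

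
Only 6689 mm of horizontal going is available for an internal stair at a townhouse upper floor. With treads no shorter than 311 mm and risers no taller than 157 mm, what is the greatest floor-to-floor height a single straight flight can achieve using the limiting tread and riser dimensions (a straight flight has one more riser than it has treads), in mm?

3454 mm

Treads that fit: ⌊6689 / 311⌋ = 21.
Risers = treads + 1 = 22.
Maximum height = 22 × 157 = 3454 mm.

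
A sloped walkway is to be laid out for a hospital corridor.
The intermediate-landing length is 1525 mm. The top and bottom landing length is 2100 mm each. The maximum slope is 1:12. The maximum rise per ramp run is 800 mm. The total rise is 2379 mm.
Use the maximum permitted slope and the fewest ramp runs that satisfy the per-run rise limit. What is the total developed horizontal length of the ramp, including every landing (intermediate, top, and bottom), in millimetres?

35798 mm

2379 / 800 = 2.974 → round up to 3 ramp runs. That means 2 intermediate landings.
Ramp run (horizontal) at 1:12: 2379 × 12 = 28548 mm.
2 intermediate landings contribute 2 × 1525 = 3050 mm.
Top and bottom landings: 2 × 2100 = 4200 mm.
Total = 28548 + 3050 + 4200 = 35798 mm.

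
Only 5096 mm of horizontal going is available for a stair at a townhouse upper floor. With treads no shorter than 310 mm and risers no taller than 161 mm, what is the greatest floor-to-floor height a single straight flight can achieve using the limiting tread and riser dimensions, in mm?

5096 / 310 = 16.44, so 16 treads fit.
Risers = treads + 1 = 17.
Maximum height = 17 × 161 = 2737 mm.

2737 mm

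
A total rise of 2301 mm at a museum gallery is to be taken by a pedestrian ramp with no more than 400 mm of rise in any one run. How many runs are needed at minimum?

6 runs

2301 / 400 = 5.753 → round up to 6 ramp runs.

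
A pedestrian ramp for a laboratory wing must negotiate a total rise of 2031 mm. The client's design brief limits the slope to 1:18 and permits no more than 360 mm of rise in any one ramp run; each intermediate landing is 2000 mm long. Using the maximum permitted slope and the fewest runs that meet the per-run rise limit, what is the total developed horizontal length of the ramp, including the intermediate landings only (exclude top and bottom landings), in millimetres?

46558 mm

At most 360 each: 2031/360 = 5.64, giving 6 ramp runs. That means 5 intermediate landings.
Horizontal run for 2031 mm of rise at 1:18 is 2031 × 18 = 36558 mm.
Intermediate landings: 5 × 2000 = 10000 mm.
Developed length = 36558 + 10000 = 46558 mm.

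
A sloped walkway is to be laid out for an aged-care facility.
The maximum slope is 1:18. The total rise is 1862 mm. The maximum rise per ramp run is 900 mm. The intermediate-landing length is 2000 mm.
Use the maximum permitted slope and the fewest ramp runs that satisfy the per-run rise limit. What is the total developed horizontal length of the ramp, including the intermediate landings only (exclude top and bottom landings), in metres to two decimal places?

37.52 m

⌈1862/900⌉ = 3 ramp runs. That means 2 intermediate landings.
Horizontal run for 1862 mm of rise at 1:18 is 1862 × 18 = 33516 mm.
Intermediate landings: 2 × 2000 = 4000 mm.
Total developed length = 33516 + 4000 = 37516 mm.
= 37.52 m.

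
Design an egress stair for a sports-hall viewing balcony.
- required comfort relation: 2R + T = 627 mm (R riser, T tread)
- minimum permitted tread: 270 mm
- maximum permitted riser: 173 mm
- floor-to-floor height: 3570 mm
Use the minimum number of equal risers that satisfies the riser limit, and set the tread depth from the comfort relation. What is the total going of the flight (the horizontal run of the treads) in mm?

At most 173 each: 3570/173 = 20.64, giving 21 risers.
R = 3570 ÷ 21 = 170 mm.
Tread T = 627 − 2 × 170 = 287 mm (≥ 270 mm).
21 risers give 20 treads; going = 20 × 287 = 5740 mm.

5740 mm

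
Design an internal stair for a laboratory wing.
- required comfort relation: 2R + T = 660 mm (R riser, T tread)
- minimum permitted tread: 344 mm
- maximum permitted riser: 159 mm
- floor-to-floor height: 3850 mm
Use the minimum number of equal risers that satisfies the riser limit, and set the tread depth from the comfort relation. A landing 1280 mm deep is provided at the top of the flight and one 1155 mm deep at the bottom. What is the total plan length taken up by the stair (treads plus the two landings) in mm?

10883 mm

3850 / 159 = 24.214 → round up to 25 risers.
Each riser is 3850/25 = 154 mm (≤ 159 mm).
T = 660 − 2·154 = 352 mm, which satisfies the 344 mm minimum.
25 risers give 24 treads; going = 24 × 352 = 8448 mm.
Enclosure = 8448 + 1280 + 1155 = 10883 mm.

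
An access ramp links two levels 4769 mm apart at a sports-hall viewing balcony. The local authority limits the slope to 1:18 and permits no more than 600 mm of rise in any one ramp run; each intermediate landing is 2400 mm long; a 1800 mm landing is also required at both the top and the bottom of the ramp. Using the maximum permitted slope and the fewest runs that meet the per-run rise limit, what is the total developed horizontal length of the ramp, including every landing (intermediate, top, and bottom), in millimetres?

4769 / 600 = 7.948 → round up to 8 ramp runs. That means 7 intermediate landings.
Horizontal run for 4769 mm of rise at 1:18 is 4769 × 18 = 85842 mm.
7 intermediate landings contribute 7 × 2400 = 16800 mm.
Top and bottom landings: 2 × 1800 = 3600 mm.
Total = 85842 + 16800 + 3600 = 106242 mm.

106242 mm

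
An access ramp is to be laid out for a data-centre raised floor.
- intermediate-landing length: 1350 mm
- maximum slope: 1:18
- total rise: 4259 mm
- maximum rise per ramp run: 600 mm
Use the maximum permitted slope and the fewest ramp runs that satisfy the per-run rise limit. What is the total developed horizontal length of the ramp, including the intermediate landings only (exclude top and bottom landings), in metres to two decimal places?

4259 / 600 = 7.098 → round up to 8 ramp runs. That means 7 intermediate landings.
Horizontal run for 4259 mm of rise at 1:18 is 4259 × 18 = 76662 mm.
Intermediate landings: 7 × 1350 = 9450 mm.
Developed length = 76662 + 9450 = 86112 mm.
= 86.11 m.

86.11 m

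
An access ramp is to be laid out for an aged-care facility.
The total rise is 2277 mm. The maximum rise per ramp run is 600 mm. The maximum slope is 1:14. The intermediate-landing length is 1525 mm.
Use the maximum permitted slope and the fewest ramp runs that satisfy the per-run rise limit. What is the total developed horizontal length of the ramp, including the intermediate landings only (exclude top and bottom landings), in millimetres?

2277 / 600 = 3.795 → round up to 4 ramp runs. That means 3 intermediate landings.
Ramp run (horizontal) at 1:14: 2277 × 14 = 31878 mm.
Intermediate landings: 3 × 1525 = 4575 mm.
Developed length = 31878 + 4575 = 36453 mm.

36453 mm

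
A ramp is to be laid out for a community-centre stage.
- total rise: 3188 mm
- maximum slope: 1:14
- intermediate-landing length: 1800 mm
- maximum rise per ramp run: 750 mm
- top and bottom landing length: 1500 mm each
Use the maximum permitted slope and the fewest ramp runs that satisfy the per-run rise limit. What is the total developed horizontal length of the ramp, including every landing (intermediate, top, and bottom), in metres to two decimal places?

54.83 m

At most 750 each: 3188/750 = 4.25, giving 5 ramp runs. That means 4 intermediate landings.
Horizontal run for 3188 mm of rise at 1:14 is 3188 × 14 = 44632 mm.
Intermediate landings: 4 × 1800 = 7200 mm.
Top and bottom landings: 2 × 1500 = 3000 mm.
Total = 44632 + 7200 + 3000 = 54832 mm.
= 54.83 m.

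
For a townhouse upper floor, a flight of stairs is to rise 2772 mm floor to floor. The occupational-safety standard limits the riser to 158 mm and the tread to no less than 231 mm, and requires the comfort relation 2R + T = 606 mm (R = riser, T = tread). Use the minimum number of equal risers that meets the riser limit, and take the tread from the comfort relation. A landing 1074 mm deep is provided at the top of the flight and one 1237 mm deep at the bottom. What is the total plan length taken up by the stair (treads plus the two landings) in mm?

2772 / 158 = 17.544 → round up to 18 risers.
R = 2772 ÷ 18 = 154 mm.
Tread T = 606 − 2 × 154 = 298 mm (≥ 231 mm).
18 risers give 17 treads; going = 17 × 298 = 5066 mm.
Add landings: 5066 + 1074 + 1237 = 7377 mm.

7377 mm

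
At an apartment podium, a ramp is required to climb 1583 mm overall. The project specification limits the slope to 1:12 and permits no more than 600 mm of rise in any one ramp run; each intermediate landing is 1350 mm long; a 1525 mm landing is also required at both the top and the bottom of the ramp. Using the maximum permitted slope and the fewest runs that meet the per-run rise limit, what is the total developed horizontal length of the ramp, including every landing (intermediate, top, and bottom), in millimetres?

24746 mm

⌈1583/600⌉ = 3 ramp runs. That means 2 intermediate landings.
Horizontal run for 1583 mm of rise at 1:12 is 1583 × 12 = 18996 mm.
2 intermediate landings contribute 2 × 1350 = 2700 mm.
Top and bottom landings: 2 × 1525 = 3050 mm.
Total = 18996 + 2700 + 3050 = 24746 mm.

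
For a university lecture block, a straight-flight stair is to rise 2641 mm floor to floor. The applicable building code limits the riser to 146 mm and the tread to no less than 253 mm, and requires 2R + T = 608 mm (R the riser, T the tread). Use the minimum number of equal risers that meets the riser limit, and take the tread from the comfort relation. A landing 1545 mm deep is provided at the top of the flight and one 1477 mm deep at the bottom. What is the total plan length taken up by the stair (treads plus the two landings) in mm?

At most 146 each: 2641/146 = 18.09, giving 19 risers.
Each riser is 2641/19 = 139 mm (≤ 146 mm).
From 2R + T = 608: T = 608 − 278 = 330 mm.
19 risers give 18 treads; going = 18 × 330 = 5940 mm.
Enclosure = 5940 + 1545 + 1477 = 8962 mm.

8962 mm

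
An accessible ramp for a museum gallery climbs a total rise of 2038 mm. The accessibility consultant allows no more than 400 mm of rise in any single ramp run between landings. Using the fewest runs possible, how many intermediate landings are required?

5 intermediate landings

⌈2038/400⌉ = 6 ramp runs.
6 runs are separated by 5 intermediate landings.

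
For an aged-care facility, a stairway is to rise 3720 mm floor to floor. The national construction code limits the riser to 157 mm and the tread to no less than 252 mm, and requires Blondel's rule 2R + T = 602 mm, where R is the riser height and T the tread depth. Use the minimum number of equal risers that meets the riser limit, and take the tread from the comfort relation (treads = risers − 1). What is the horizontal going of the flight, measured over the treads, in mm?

6716 mm

⌈3720/157⌉ = 24 risers.
Riser R = 3720 / 24 = 155 mm, within the 157 mm limit.
Tread T = 602 − 2 × 155 = 292 mm (≥ 252 mm).
Going = (24 − 1) × 292 = 6716 mm.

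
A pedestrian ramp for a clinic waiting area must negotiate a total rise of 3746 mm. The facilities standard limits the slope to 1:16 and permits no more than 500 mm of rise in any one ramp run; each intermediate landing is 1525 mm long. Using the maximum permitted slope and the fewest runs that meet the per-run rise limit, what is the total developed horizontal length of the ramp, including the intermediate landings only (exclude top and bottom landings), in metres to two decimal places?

70.61 m

⌈3746/500⌉ = 8 ramp runs. That means 7 intermediate landings.
Ramp run (horizontal) at 1:16: 3746 × 16 = 59936 mm.
7 intermediate landings contribute 7 × 1525 = 10675 mm.
Total developed length = 59936 + 10675 = 70611 mm.
= 70.61 m.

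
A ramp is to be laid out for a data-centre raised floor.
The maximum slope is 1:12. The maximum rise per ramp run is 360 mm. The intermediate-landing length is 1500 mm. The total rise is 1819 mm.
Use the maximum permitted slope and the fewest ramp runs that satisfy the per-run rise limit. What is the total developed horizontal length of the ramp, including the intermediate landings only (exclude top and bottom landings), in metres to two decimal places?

29.33 m

1819 / 360 = 5.053 → round up to 6 ramp runs. That means 5 intermediate landings.
Ramp run (horizontal) at 1:12: 1819 × 12 = 21828 mm.
5 intermediate landings contribute 5 × 1500 = 7500 mm.
Developed length = 21828 + 7500 = 29328 mm.
= 29.33 m.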